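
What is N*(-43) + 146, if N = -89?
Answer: 3973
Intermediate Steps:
N*(-43) + 146 = -89*(-43) + 146 = 3827 + 146 = 3973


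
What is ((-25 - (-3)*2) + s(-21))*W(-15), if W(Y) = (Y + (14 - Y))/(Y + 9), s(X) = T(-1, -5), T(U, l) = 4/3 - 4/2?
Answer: 413/9 ≈ 45.889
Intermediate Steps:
T(U, l) = -⅔ (T(U, l) = 4*(⅓) - 4*½ = 4/3 - 2 = -⅔)
s(X) = -⅔
W(Y) = 14/(9 + Y)
((-25 - (-3)*2) + s(-21))*W(-15) = ((-25 - (-3)*2) - ⅔)*(14/(9 - 15)) = ((-25 - 1*(-6)) - ⅔)*(14/(-6)) = ((-25 + 6) - ⅔)*(14*(-⅙)) = (-19 - ⅔)*(-7/3) = -59/3*(-7/3) = 413/9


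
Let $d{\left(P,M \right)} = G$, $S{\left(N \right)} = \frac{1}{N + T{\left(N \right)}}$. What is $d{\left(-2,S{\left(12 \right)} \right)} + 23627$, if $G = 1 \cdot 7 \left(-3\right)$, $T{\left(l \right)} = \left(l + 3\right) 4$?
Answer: $23606$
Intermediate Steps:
$T{\left(l \right)} = 12 + 4 l$ ($T{\left(l \right)} = \left(3 + l\right) 4 = 12 + 4 l$)
$S{\left(N \right)} = \frac{1}{12 + 5 N}$ ($S{\left(N \right)} = \frac{1}{N + \left(12 + 4 N\right)} = \frac{1}{12 + 5 N}$)
$G = -21$ ($G = 7 \left(-3\right) = -21$)
$d{\left(P,M \right)} = -21$
$d{\left(-2,S{\left(12 \right)} \right)} + 23627 = -21 + 23627 = 23606$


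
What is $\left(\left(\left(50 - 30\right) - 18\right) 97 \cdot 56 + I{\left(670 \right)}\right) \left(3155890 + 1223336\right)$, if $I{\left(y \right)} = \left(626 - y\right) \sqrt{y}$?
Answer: $47575911264 - 192685944 \sqrt{670} \approx 4.2588 \cdot 10^{10}$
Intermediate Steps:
$I{\left(y \right)} = \sqrt{y} \left(626 - y\right)$
$\left(\left(\left(50 - 30\right) - 18\right) 97 \cdot 56 + I{\left(670 \right)}\right) \left(3155890 + 1223336\right) = \left(\left(\left(50 - 30\right) - 18\right) 97 \cdot 56 + \sqrt{670} \left(626 - 670\right)\right) \left(3155890 + 1223336\right) = \left(\left(20 - 18\right) 97 \cdot 56 + \sqrt{670} \left(626 - 670\right)\right) 4379226 = \left(2 \cdot 97 \cdot 56 + \sqrt{670} \left(-44\right)\right) 4379226 = \left(194 \cdot 56 - 44 \sqrt{670}\right) 4379226 = \left(10864 - 44 \sqrt{670}\right) 4379226 = 47575911264 - 192685944 \sqrt{670}$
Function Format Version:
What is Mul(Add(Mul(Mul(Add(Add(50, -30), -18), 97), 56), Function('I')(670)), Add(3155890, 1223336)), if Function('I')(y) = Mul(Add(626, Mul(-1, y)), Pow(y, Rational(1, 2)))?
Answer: Add(47575911264, Mul(-192685944, Pow(670, Rational(1, 2)))) ≈ 4.2588e+10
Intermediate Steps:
Function('I')(y) = Mul(Pow(y, Rational(1, 2)), Add(626, Mul(-1, y)))
Mul(Add(Mul(Mul(Add(Add(50, -30), -18), 97), 56), Function('I')(670)), Add(3155890, 1223336)) = Mul(Add(Mul(Mul(Add(Add(50, -30), -18), 97), 56), Mul(Pow(670, Rational(1, 2)), Add(626, Mul(-1, 670)))), Add(3155890, 1223336)) = Mul(Add(Mul(Mul(Add(20, -18), 97), 56), Mul(Pow(670, Rational(1, 2)), Add(626, -670))), 4379226) = Mul(Add(Mul(Mul(2, 97), 56), Mul(Pow(670, Rational(1, 2)), -44)), 4379226) = Mul(Add(Mul(194, 56), Mul(-44, Pow(670, Rational(1, 2)))), 4379226) = Mul(Add(10864, Mul(-44, Pow(670, Rational(1, 2)))), 4379226) = Add(47575911264, Mul(-192685944, Pow(670, Rational(1, 2))))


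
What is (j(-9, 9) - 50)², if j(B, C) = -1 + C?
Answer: 1764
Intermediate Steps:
(j(-9, 9) - 50)² = ((-1 + 9) - 50)² = (8 - 50)² = (-42)² = 1764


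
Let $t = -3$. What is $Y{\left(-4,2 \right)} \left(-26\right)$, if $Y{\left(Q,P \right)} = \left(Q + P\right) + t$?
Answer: $130$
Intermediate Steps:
$Y{\left(Q,P \right)} = -3 + P + Q$ ($Y{\left(Q,P \right)} = \left(Q + P\right) - 3 = \left(P + Q\right) - 3 = -3 + P + Q$)
$Y{\left(-4,2 \right)} \left(-26\right) = \left(-3 + 2 - 4\right) \left(-26\right) = \left(-5\right) \left(-26\right) = 130$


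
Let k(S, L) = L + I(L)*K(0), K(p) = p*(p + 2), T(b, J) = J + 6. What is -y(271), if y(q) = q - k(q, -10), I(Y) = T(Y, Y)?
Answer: -281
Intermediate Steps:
T(b, J) = 6 + J
I(Y) = 6 + Y
K(p) = p*(2 + p)
k(S, L) = L (k(S, L) = L + (6 + L)*(0*(2 + 0)) = L + (6 + L)*(0*2) = L + (6 + L)*0 = L + 0 = L)
y(q) = 10 + q (y(q) = q - 1*(-10) = q + 10 = 10 + q)
-y(271) = -(10 + 271) = -1*281 = -281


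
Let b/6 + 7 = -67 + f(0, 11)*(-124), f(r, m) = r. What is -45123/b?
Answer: 15041/148 ≈ 101.63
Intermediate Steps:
b = -444 (b = -42 + 6*(-67 + 0*(-124)) = -42 + 6*(-67 + 0) = -42 + 6*(-67) = -42 - 402 = -444)
-45123/b = -45123/(-444) = -45123*(-1/444) = 15041/148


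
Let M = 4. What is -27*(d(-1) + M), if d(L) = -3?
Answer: -27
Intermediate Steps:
-27*(d(-1) + M) = -27*(-3 + 4) = -27*1 = -27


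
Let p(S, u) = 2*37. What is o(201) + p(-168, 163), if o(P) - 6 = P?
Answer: 281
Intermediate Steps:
p(S, u) = 74
o(P) = 6 + P
o(201) + p(-168, 163) = (6 + 201) + 74 = 207 + 74 = 281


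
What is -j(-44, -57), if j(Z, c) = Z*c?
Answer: -2508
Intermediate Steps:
-j(-44, -57) = -(-44)*(-57) = -1*2508 = -2508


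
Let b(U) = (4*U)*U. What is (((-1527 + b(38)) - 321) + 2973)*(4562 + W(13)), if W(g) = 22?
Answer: 31634184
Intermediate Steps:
b(U) = 4*U**2
(((-1527 + b(38)) - 321) + 2973)*(4562 + W(13)) = (((-1527 + 4*38**2) - 321) + 2973)*(4562 + 22) = (((-1527 + 4*1444) - 321) + 2973)*4584 = (((-1527 + 5776) - 321) + 2973)*4584 = ((4249 - 321) + 2973)*4584 = (3928 + 2973)*4584 = 6901*4584 = 31634184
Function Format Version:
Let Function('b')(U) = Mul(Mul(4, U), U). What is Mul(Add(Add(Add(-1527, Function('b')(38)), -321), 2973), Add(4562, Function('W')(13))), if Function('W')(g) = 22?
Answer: 31634184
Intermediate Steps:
Function('b')(U) = Mul(4, Pow(U, 2))
Mul(Add(Add(Add(-1527, Function('b')(38)), -321), 2973), Add(4562, Function('W')(13))) = Mul(Add(Add(Add(-1527, Mul(4, Pow(38, 2))), -321), 2973), Add(4562, 22)) = Mul(Add(Add(Add(-1527, Mul(4, 1444)), -321), 2973), 4584) = Mul(Add(Add(Add(-1527, 5776), -321), 2973), 4584) = Mul(Add(Add(4249, -321), 2973), 4584) = Mul(Add(3928, 2973), 4584) = Mul(6901, 4584) = 31634184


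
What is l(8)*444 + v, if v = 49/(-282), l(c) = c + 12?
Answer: 2504111/282 ≈ 8879.8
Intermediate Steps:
l(c) = 12 + c
v = -49/282 (v = 49*(-1/282) = -49/282 ≈ -0.17376)
l(8)*444 + v = (12 + 8)*444 - 49/282 = 20*444 - 49/282 = 8880 - 49/282 = 2504111/282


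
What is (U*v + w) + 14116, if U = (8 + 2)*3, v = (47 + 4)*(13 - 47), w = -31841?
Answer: -69745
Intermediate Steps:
v = -1734 (v = 51*(-34) = -1734)
U = 30 (U = 10*3 = 30)
(U*v + w) + 14116 = (30*(-1734) - 31841) + 14116 = (-52020 - 31841) + 14116 = -83861 + 14116 = -69745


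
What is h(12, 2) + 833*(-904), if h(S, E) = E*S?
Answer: -753008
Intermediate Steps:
h(12, 2) + 833*(-904) = 2*12 + 833*(-904) = 24 - 753032 = -753008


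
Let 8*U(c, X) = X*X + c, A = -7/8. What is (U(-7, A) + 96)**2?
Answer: 2376855009/262144 ≈ 9067.0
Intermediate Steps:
A = -7/8 (A = -7*1/8 = -7/8 ≈ -0.87500)
U(c, X) = c/8 + X**2/8 (U(c, X) = (X*X + c)/8 = (X**2 + c)/8 = (c + X**2)/8 = c/8 + X**2/8)
(U(-7, A) + 96)**2 = (((1/8)*(-7) + (-7/8)**2/8) + 96)**2 = ((-7/8 + (1/8)*(49/64)) + 96)**2 = ((-7/8 + 49/512) + 96)**2 = (-399/512 + 96)**2 = (48753/512)**2 = 2376855009/262144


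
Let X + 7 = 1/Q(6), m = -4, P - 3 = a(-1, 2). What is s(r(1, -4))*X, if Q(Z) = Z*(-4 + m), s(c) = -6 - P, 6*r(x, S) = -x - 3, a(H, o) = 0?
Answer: 1011/16 ≈ 63.188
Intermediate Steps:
r(x, S) = -½ - x/6 (r(x, S) = (-x - 3)/6 = (-3 - x)/6 = -½ - x/6)
P = 3 (P = 3 + 0 = 3)
s(c) = -9 (s(c) = -6 - 1*3 = -6 - 3 = -9)
Q(Z) = -8*Z (Q(Z) = Z*(-4 - 4) = Z*(-8) = -8*Z)
X = -337/48 (X = -7 + 1/(-8*6) = -7 + 1/(-48) = -7 - 1/48 = -337/48 ≈ -7.0208)
s(r(1, -4))*X = -9*(-337/48) = 1011/16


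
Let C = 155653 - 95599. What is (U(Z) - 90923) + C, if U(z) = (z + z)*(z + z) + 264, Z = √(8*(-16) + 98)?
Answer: -30725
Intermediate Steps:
Z = I*√30 (Z = √(-128 + 98) = √(-30) = I*√30 ≈ 5.4772*I)
U(z) = 264 + 4*z² (U(z) = (2*z)*(2*z) + 264 = 4*z² + 264 = 264 + 4*z²)
C = 60054
(U(Z) - 90923) + C = ((264 + 4*(I*√30)²) - 90923) + 60054 = ((264 + 4*(-30)) - 90923) + 60054 = ((264 - 120) - 90923) + 60054 = (144 - 90923) + 60054 = -90779 + 60054 = -30725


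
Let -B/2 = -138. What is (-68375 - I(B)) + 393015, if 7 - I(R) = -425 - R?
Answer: 323932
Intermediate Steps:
B = 276 (B = -2*(-138) = 276)
I(R) = 432 + R (I(R) = 7 - (-425 - R) = 7 + (425 + R) = 432 + R)
(-68375 - I(B)) + 393015 = (-68375 - (432 + 276)) + 393015 = (-68375 - 1*708) + 393015 = (-68375 - 708) + 393015 = -69083 + 393015 = 323932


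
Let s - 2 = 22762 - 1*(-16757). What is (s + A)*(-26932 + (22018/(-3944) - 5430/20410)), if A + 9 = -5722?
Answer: -1831770332198955/2012426 ≈ -9.1023e+8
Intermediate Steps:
A = -5731 (A = -9 - 5722 = -5731)
s = 39521 (s = 2 + (22762 - 1*(-16757)) = 2 + (22762 + 16757) = 2 + 39519 = 39521)
(s + A)*(-26932 + (22018/(-3944) - 5430/20410)) = (39521 - 5731)*(-26932 + (22018/(-3944) - 5430/20410)) = 33790*(-26932 + (22018*(-1/3944) - 5430*1/20410)) = 33790*(-26932 + (-11009/1972 - 543/2041)) = 33790*(-26932 - 23540165/4024852) = 33790*(-108420854229/4024852) = -1831770332198955/2012426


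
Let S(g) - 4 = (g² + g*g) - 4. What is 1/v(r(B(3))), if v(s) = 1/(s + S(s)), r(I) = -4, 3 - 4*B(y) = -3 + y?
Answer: 28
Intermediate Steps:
S(g) = 2*g² (S(g) = 4 + ((g² + g*g) - 4) = 4 + ((g² + g²) - 4) = 4 + (2*g² - 4) = 4 + (-4 + 2*g²) = 2*g²)
B(y) = 3/2 - y/4 (B(y) = ¾ - (-3 + y)/4 = ¾ + (¾ - y/4) = 3/2 - y/4)
v(s) = 1/(s + 2*s²)
1/v(r(B(3))) = 1/(1/((-4)*(1 + 2*(-4)))) = 1/(-1/(4*(1 - 8))) = 1/(-¼/(-7)) = 1/(-¼*(-⅐)) = 1/(1/28) = 28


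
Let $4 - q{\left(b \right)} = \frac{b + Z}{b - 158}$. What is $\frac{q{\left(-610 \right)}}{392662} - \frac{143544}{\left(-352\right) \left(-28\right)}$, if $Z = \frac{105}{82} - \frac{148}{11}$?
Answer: $- \frac{9243735800925}{634692574208} \approx -14.564$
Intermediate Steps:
$Z = - \frac{10981}{902}$ ($Z = 105 \cdot \frac{1}{82} - \frac{148}{11} = \frac{105}{82} - \frac{148}{11} = - \frac{10981}{902} \approx -12.174$)
$q{\left(b \right)} = 4 - \frac{- \frac{10981}{902} + b}{-158 + b}$ ($q{\left(b \right)} = 4 - \frac{b - \frac{10981}{902}}{b - 158} = 4 - \frac{- \frac{10981}{902} + b}{-158 + b}$)
$\frac{q{\left(-610 \right)}}{392662} - \frac{143544}{\left(-352\right) \left(-28\right)} = \frac{\frac{3}{902} \frac{1}{-158 - 610} \left(-186361 + 902 \left(-610\right)\right)}{392662} - \frac{143544}{\left(-352\right) \left(-28\right)} = \frac{3 \left(-186361 - 550220\right)}{902 \left(-768\right)} \frac{1}{392662} - \frac{143544}{9856} = \frac{3}{902} \left(- \frac{1}{768}\right) \left(-736581\right) \frac{1}{392662} - \frac{17943}{1232} = \frac{736581}{230912} \cdot \frac{1}{392662} - \frac{17943}{1232} = \frac{736581}{90670367744} - \frac{17943}{1232} = - \frac{9243735800925}{634692574208}$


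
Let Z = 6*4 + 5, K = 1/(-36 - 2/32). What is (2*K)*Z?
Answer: -928/577 ≈ -1.6083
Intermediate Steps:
K = -16/577 (K = 1/(-36 - 2*1/32) = 1/(-36 - 1/16) = 1/(-577/16) = -16/577 ≈ -0.027730)
Z = 29 (Z = 24 + 5 = 29)
(2*K)*Z = (2*(-16/577))*29 = -32/577*29 = -928/577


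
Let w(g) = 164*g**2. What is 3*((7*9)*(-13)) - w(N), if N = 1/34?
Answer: -710114/289 ≈ -2457.1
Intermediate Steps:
N = 1/34 ≈ 0.029412
3*((7*9)*(-13)) - w(N) = 3*((7*9)*(-13)) - 164*(1/34)**2 = 3*(63*(-13)) - 164/1156 = 3*(-819) - 1*41/289 = -2457 - 41/289 = -710114/289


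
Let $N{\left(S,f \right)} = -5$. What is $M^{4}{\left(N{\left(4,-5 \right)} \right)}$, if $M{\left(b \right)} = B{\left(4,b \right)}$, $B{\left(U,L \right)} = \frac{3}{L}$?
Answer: $\frac{81}{625} \approx 0.1296$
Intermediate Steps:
$M{\left(b \right)} = \frac{3}{b}$
$M^{4}{\left(N{\left(4,-5 \right)} \right)} = \left(\frac{3}{-5}\right)^{4} = \left(3 \left(- \frac{1}{5}\right)\right)^{4} = \left(- \frac{3}{5}\right)^{4} = \frac{81}{625}$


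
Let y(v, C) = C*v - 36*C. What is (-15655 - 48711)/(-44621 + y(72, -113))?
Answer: 64366/48689 ≈ 1.3220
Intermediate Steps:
y(v, C) = -36*C + C*v
(-15655 - 48711)/(-44621 + y(72, -113)) = (-15655 - 48711)/(-44621 - 113*(-36 + 72)) = -64366/(-44621 - 113*36) = -64366/(-44621 - 4068) = -64366/(-48689) = -64366*(-1/48689) = 64366/48689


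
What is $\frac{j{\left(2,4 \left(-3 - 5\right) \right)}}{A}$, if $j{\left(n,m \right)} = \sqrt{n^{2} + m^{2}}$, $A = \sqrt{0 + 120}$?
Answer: $\frac{\sqrt{7710}}{30} \approx 2.9269$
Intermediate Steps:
$A = 2 \sqrt{30}$ ($A = \sqrt{120} = 2 \sqrt{30} \approx 10.954$)
$j{\left(n,m \right)} = \sqrt{m^{2} + n^{2}}$
$\frac{j{\left(2,4 \left(-3 - 5\right) \right)}}{A} = \frac{\sqrt{\left(4 \left(-3 - 5\right)\right)^{2} + 2^{2}}}{2 \sqrt{30}} = \sqrt{\left(4 \left(-8\right)\right)^{2} + 4} \frac{\sqrt{30}}{60} = \sqrt{\left(-32\right)^{2} + 4} \frac{\sqrt{30}}{60} = \sqrt{1024 + 4} \frac{\sqrt{30}}{60} = \sqrt{1028} \frac{\sqrt{30}}{60} = 2 \sqrt{257} \frac{\sqrt{30}}{60} = \frac{\sqrt{7710}}{30}$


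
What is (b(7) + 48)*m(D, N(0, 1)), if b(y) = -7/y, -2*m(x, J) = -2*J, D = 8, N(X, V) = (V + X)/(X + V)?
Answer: 47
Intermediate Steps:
N(X, V) = 1 (N(X, V) = (V + X)/(V + X) = 1)
m(x, J) = J (m(x, J) = -(-1)*J = J)
(b(7) + 48)*m(D, N(0, 1)) = (-7/7 + 48)*1 = (-7*⅐ + 48)*1 = (-1 + 48)*1 = 47*1 = 47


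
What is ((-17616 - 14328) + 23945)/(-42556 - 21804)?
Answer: 7999/64360 ≈ 0.12429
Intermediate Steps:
((-17616 - 14328) + 23945)/(-42556 - 21804) = (-31944 + 23945)/(-64360) = -7999*(-1/64360) = 7999/64360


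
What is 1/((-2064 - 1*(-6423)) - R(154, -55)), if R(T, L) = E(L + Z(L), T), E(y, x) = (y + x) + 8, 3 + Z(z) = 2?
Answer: 1/4253 ≈ 0.00023513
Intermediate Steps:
Z(z) = -1 (Z(z) = -3 + 2 = -1)
E(y, x) = 8 + x + y (E(y, x) = (x + y) + 8 = 8 + x + y)
R(T, L) = 7 + L + T (R(T, L) = 8 + T + (L - 1) = 8 + T + (-1 + L) = 7 + L + T)
1/((-2064 - 1*(-6423)) - R(154, -55)) = 1/((-2064 - 1*(-6423)) - (7 - 55 + 154)) = 1/((-2064 + 6423) - 1*106) = 1/(4359 - 106) = 1/4253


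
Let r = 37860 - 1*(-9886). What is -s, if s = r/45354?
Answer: -23873/22677 ≈ -1.0527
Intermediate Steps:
r = 47746 (r = 37860 + 9886 = 47746)
s = 23873/22677 (s = 47746/45354 = 47746*(1/45354) = 23873/22677 ≈ 1.0527)
-s = -1*23873/22677 = -23873/22677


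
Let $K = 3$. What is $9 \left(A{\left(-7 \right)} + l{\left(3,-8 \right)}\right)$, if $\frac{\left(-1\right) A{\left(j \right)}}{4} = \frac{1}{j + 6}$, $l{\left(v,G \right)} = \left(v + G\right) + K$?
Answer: $18$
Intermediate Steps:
$l{\left(v,G \right)} = 3 + G + v$ ($l{\left(v,G \right)} = \left(v + G\right) + 3 = \left(G + v\right) + 3 = 3 + G + v$)
$A{\left(j \right)} = - \frac{4}{6 + j}$ ($A{\left(j \right)} = - \frac{4}{j + 6} = - \frac{4}{6 + j}$)
$9 \left(A{\left(-7 \right)} + l{\left(3,-8 \right)}\right) = 9 \left(- \frac{4}{6 - 7} + \left(3 - 8 + 3\right)\right) = 9 \left(- \frac{4}{-1} - 2\right) = 9 \left(\left(-4\right) \left(-1\right) - 2\right) = 9 \left(4 - 2\right) = 9 \cdot 2 = 18$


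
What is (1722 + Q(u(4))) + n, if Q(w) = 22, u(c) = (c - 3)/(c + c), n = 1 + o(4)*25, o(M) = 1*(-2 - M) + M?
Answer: 1695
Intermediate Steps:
o(M) = -2 (o(M) = (-2 - M) + M = -2)
n = -49 (n = 1 - 2*25 = 1 - 50 = -49)
u(c) = (-3 + c)/(2*c) (u(c) = (-3 + c)/((2*c)) = (-3 + c)*(1/(2*c)) = (-3 + c)/(2*c))
(1722 + Q(u(4))) + n = (1722 + 22) - 49 = 1744 - 49 = 1695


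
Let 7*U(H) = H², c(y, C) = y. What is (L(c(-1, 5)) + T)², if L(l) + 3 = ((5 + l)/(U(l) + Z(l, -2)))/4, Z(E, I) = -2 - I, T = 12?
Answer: 256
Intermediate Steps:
U(H) = H²/7
L(l) = -3 + 7*(5 + l)/(4*l²) (L(l) = -3 + ((5 + l)/(l²/7 + (-2 - 1*(-2))))/4 = -3 + ((5 + l)/(l²/7 + (-2 + 2)))*(¼) = -3 + ((5 + l)/(l²/7 + 0))*(¼) = -3 + ((5 + l)/((l²/7)))*(¼) = -3 + ((5 + l)*(7/l²))*(¼) = -3 + (7*(5 + l)/l²)*(¼) = -3 + 7*(5 + l)/(4*l²))
(L(c(-1, 5)) + T)² = ((-3 + (7/4)/(-1) + (35/4)/(-1)²) + 12)² = ((-3 + (7/4)*(-1) + (35/4)*1) + 12)² = ((-3 - 7/4 + 35/4) + 12)² = (4 + 12)² = 16² = 256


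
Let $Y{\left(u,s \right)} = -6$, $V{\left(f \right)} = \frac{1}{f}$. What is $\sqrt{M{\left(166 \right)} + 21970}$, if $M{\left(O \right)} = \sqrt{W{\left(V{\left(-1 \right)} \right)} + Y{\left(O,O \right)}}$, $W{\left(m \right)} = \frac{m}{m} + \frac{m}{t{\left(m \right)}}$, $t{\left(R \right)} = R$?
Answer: $\sqrt{21970 + 2 i} \approx 148.22 + 0.0067 i$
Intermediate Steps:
$W{\left(m \right)} = 2$ ($W{\left(m \right)} = \frac{m}{m} + \frac{m}{m} = 1 + 1 = 2$)
$M{\left(O \right)} = 2 i$ ($M{\left(O \right)} = \sqrt{2 - 6} = \sqrt{-4} = 2 i$)
$\sqrt{M{\left(166 \right)} + 21970} = \sqrt{2 i + 21970} = \sqrt{21970 + 2 i}$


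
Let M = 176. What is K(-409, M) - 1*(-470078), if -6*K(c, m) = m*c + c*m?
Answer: 1482218/3 ≈ 4.9407e+5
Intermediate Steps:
K(c, m) = -c*m/3 (K(c, m) = -(m*c + c*m)/6 = -(c*m + c*m)/6 = -c*m/3)
K(-409, M) - 1*(-470078) = -⅓*(-409)*176 - 1*(-470078) = 71984/3 + 470078 = 1482218/3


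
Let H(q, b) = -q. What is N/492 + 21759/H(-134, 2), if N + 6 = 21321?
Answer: 2260273/10988 ≈ 205.70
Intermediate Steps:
N = 21315 (N = -6 + 21321 = 21315)
N/492 + 21759/H(-134, 2) = 21315/492 + 21759/((-1*(-134))) = 21315*(1/492) + 21759/134 = 7105/164 + 21759*(1/134) = 7105/164 + 21759/134 = 2260273/10988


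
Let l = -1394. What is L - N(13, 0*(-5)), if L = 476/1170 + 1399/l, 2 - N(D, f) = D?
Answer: 8483747/815490 ≈ 10.403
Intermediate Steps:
N(D, f) = 2 - D
L = -486643/815490 (L = 476/1170 + 1399/(-1394) = 476*(1/1170) + 1399*(-1/1394) = 238/585 - 1399/1394 = -486643/815490 ≈ -0.59675)
L - N(13, 0*(-5)) = -486643/815490 - (2 - 1*13) = -486643/815490 - (2 - 13) = -486643/815490 - 1*(-11) = -486643/815490 + 11 = 8483747/815490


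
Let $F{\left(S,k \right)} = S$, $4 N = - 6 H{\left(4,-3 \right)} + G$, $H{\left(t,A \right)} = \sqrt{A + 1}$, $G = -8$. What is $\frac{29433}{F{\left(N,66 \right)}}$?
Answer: $- \frac{117732}{17} + \frac{88299 i \sqrt{2}}{17} \approx -6925.4 + 7345.5 i$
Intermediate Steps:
$H{\left(t,A \right)} = \sqrt{1 + A}$
$N = -2 - \frac{3 i \sqrt{2}}{2}$ ($N = \frac{- 6 \sqrt{1 - 3} - 8}{4} = \frac{- 6 \sqrt{-2} - 8}{4} = \frac{- 6 i \sqrt{2} - 8}{4} = \frac{-8 - 6 i \sqrt{2}}{4} = -2 - \frac{3 i \sqrt{2}}{2} \approx -2.0 - 2.1213 i$)
$\frac{29433}{F{\left(N,66 \right)}} = \frac{29433}{-2 - \frac{3 i \sqrt{2}}{2}}$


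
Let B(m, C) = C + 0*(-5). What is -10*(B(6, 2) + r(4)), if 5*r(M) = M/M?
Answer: -22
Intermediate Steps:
r(M) = ⅕ (r(M) = (M/M)/5 = (⅕)*1 = ⅕)
B(m, C) = C (B(m, C) = C + 0 = C)
-10*(B(6, 2) + r(4)) = -10*(2 + ⅕) = -10*11/5 = -22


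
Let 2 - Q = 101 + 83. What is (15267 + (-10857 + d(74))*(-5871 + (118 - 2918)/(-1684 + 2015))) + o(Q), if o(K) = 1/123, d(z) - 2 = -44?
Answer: 2609519805979/40713 ≈ 6.4095e+7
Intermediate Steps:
d(z) = -42 (d(z) = 2 - 44 = -42)
Q = -182 (Q = 2 - (101 + 83) = 2 - 1*184 = 2 - 184 = -182)
o(K) = 1/123
(15267 + (-10857 + d(74))*(-5871 + (118 - 2918)/(-1684 + 2015))) + o(Q) = (15267 + (-10857 - 42)*(-5871 + (118 - 2918)/(-1684 + 2015))) + 1/123 = (15267 - 10899*(-5871 - 2800/331)) + 1/123 = (15267 - 10899*(-1946101/331)) + 1/123 = (15267 + 21210554799/331) + 1/123 = 21215608176/331 + 1/123 = 2609519805979/40713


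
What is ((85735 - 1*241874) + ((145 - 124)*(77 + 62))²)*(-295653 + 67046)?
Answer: -1912165420154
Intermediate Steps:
((85735 - 1*241874) + ((145 - 124)*(77 + 62))²)*(-295653 + 67046) = ((85735 - 241874) + (21*139)²)*(-228607) = (-156139 + 2919²)*(-228607) = (-156139 + 8520561)*(-228607) = 8364422*(-228607) = -1912165420154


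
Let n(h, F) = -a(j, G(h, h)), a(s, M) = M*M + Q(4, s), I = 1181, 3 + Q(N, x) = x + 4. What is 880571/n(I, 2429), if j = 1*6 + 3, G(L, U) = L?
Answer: -880571/1394771 ≈ -0.63134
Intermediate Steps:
Q(N, x) = 1 + x (Q(N, x) = -3 + (x + 4) = -3 + (4 + x) = 1 + x)
j = 9 (j = 6 + 3 = 9)
a(s, M) = 1 + s + M² (a(s, M) = M*M + (1 + s) = M² + (1 + s) = 1 + s + M²)
n(h, F) = -10 - h² (n(h, F) = -(1 + 9 + h²) = -(10 + h²) = -10 - h²)
880571/n(I, 2429) = 880571/(-10 - 1*1181²) = 880571/(-10 - 1*1394761) = 880571/(-10 - 1394761) = 880571/(-1394771) = 880571*(-1/1394771) = -880571/1394771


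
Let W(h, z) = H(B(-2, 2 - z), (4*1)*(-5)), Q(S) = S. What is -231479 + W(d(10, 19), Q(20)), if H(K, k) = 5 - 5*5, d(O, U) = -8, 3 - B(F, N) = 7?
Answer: -231499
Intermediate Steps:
B(F, N) = -4 (B(F, N) = 3 - 1*7 = 3 - 7 = -4)
H(K, k) = -20 (H(K, k) = 5 - 25 = -20)
W(h, z) = -20
-231479 + W(d(10, 19), Q(20)) = -231479 - 20 = -231499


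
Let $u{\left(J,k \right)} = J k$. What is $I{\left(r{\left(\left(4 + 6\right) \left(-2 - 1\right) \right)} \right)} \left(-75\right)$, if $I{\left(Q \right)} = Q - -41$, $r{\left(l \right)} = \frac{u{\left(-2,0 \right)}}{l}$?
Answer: $-3075$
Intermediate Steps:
$r{\left(l \right)} = 0$ ($r{\left(l \right)} = \frac{\left(-2\right) 0}{l} = \frac{0}{l} = 0$)
$I{\left(Q \right)} = 41 + Q$ ($I{\left(Q \right)} = Q + 41 = 41 + Q$)
$I{\left(r{\left(\left(4 + 6\right) \left(-2 - 1\right) \right)} \right)} \left(-75\right) = \left(41 + 0\right) \left(-75\right) = 41 \left(-75\right) = -3075$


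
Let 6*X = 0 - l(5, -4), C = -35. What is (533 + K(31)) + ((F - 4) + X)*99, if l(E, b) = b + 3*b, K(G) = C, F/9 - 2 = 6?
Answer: 7494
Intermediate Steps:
F = 72 (F = 18 + 9*6 = 18 + 54 = 72)
K(G) = -35
l(E, b) = 4*b
X = 8/3 (X = (0 - 4*(-4))/6 = (0 - 1*(-16))/6 = (0 + 16)/6 = (1/6)*16 = 8/3 ≈ 2.6667)
(533 + K(31)) + ((F - 4) + X)*99 = (533 - 35) + ((72 - 4) + 8/3)*99 = 498 + (68 + 8/3)*99 = 498 + (212/3)*99 = 498 + 6996 = 7494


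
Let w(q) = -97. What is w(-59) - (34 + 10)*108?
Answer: -4849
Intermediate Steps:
w(-59) - (34 + 10)*108 = -97 - (34 + 10)*108 = -97 - 44*108 = -97 - 1*4752 = -97 - 4752 = -4849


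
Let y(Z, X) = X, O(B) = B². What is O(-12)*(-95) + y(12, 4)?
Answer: -13676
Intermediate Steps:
O(-12)*(-95) + y(12, 4) = (-12)²*(-95) + 4 = 144*(-95) + 4 = -13680 + 4 = -13676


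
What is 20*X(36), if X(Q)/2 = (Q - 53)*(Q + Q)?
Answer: -48960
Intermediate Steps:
X(Q) = 4*Q*(-53 + Q) (X(Q) = 2*((Q - 53)*(Q + Q)) = 2*((-53 + Q)*(2*Q)) = 2*(2*Q*(-53 + Q)) = 4*Q*(-53 + Q))
20*X(36) = 20*(4*36*(-53 + 36)) = 20*(4*36*(-17)) = 20*(-2448) = -48960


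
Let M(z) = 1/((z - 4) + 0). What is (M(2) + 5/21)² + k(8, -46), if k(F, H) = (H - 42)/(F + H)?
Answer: 79915/33516 ≈ 2.3844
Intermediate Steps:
M(z) = 1/(-4 + z) (M(z) = 1/((-4 + z) + 0) = 1/(-4 + z))
k(F, H) = (-42 + H)/(F + H)
(M(2) + 5/21)² + k(8, -46) = (1/(-4 + 2) + 5/21)² + (-42 - 46)/(8 - 46) = (1/(-2) + 5*(1/21))² - 88/(-38) = (-½ + 5/21)² - 1/38*(-88) = (-11/42)² + 44/19 = 121/1764 + 44/19 = 79915/33516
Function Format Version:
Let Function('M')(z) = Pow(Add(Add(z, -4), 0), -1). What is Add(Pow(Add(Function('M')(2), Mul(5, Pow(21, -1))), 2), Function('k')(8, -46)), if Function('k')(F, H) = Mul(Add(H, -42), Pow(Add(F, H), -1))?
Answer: Rational(79915, 33516) ≈ 2.3844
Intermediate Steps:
Function('M')(z) = Pow(Add(-4, z), -1) (Function('M')(z) = Pow(Add(Add(-4, z), 0), -1) = Pow(Add(-4, z), -1))
Function('k')(F, H) = Mul(Pow(Add(F, H), -1), Add(-42, H)) (Function('k')(F, H) = Mul(Add(-42, H), Pow(Add(F, H), -1)) = Mul(Pow(Add(F, H), -1), Add(-42, H)))
Add(Pow(Add(Function('M')(2), Mul(5, Pow(21, -1))), 2), Function('k')(8, -46)) = Add(Pow(Add(Pow(Add(-4, 2), -1), Mul(5, Pow(21, -1))), 2), Mul(Pow(Add(8, -46), -1), Add(-42, -46))) = Add(Pow(Add(Pow(-2, -1), Mul(5, Rational(1, 21))), 2), Mul(Pow(-38, -1), -88)) = Add(Pow(Add(Rational(-1, 2), Rational(5, 21)), 2), Mul(Rational(-1, 38), -88)) = Add(Pow(Rational(-11, 42), 2), Rational(44, 19)) = Add(Rational(121, 1764), Rational(44, 19)) = Rational(79915, 33516)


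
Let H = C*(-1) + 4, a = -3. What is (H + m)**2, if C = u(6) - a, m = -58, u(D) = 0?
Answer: 3249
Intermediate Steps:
C = 3 (C = 0 - 1*(-3) = 0 + 3 = 3)
H = 1 (H = 3*(-1) + 4 = -3 + 4 = 1)
(H + m)**2 = (1 - 58)**2 = (-57)**2 = 3249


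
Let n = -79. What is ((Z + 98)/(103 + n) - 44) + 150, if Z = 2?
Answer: 661/6 ≈ 110.17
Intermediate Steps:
((Z + 98)/(103 + n) - 44) + 150 = ((2 + 98)/(103 - 79) - 44) + 150 = (100/24 - 44) + 150 = (100*(1/24) - 44) + 150 = (25/6 - 44) + 150 = -239/6 + 150 = 661/6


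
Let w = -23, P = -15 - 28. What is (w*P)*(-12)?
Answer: -11868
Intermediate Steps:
P = -43
(w*P)*(-12) = -23*(-43)*(-12) = 989*(-12) = -11868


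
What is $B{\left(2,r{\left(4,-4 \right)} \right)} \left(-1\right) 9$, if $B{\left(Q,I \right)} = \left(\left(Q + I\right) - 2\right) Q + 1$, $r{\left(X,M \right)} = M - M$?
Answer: $-9$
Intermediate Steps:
$r{\left(X,M \right)} = 0$
$B{\left(Q,I \right)} = 1 + Q \left(-2 + I + Q\right)$ ($B{\left(Q,I \right)} = \left(\left(I + Q\right) - 2\right) Q + 1 = \left(-2 + I + Q\right) Q + 1 = Q \left(-2 + I + Q\right) + 1 = 1 + Q \left(-2 + I + Q\right)$)
$B{\left(2,r{\left(4,-4 \right)} \right)} \left(-1\right) 9 = \left(1 + 2^{2} - 4 + 0 \cdot 2\right) \left(-1\right) 9 = \left(1 + 4 - 4 + 0\right) \left(-1\right) 9 = 1 \left(-1\right) 9 = \left(-1\right) 9 = -9$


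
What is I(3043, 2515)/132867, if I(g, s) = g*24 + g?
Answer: 76075/132867 ≈ 0.57257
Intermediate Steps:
I(g, s) = 25*g (I(g, s) = 24*g + g = 25*g)
I(3043, 2515)/132867 = (25*3043)/132867 = 76075*(1/132867) = 76075/132867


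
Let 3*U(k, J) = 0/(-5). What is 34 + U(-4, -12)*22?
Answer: 34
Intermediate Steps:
U(k, J) = 0 (U(k, J) = (0/(-5))/3 = (0*(-⅕))/3 = (⅓)*0 = 0)
34 + U(-4, -12)*22 = 34 + 0*22 = 34 + 0 = 34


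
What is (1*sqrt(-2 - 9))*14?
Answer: 14*I*sqrt(11) ≈ 46.433*I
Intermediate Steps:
(1*sqrt(-2 - 9))*14 = (1*sqrt(-11))*14 = (1*(I*sqrt(11)))*14 = (I*sqrt(11))*14 = 14*I*sqrt(11)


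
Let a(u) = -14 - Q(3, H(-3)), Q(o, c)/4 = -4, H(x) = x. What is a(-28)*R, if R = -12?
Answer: -24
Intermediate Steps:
Q(o, c) = -16 (Q(o, c) = 4*(-4) = -16)
a(u) = 2 (a(u) = -14 - 1*(-16) = -14 + 16 = 2)
a(-28)*R = 2*(-12) = -24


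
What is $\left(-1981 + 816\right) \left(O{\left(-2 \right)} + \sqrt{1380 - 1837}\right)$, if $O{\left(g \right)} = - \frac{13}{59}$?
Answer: $\frac{15145}{59} - 1165 i \sqrt{457} \approx 256.69 - 24905.0 i$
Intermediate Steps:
$O{\left(g \right)} = - \frac{13}{59}$ ($O{\left(g \right)} = \left(-13\right) \frac{1}{59} = - \frac{13}{59}$)
$\left(-1981 + 816\right) \left(O{\left(-2 \right)} + \sqrt{1380 - 1837}\right) = \left(-1981 + 816\right) \left(- \frac{13}{59} + \sqrt{1380 - 1837}\right) = - 1165 \left(- \frac{13}{59} + \sqrt{-457}\right) = - 1165 \left(- \frac{13}{59} + i \sqrt{457}\right) = \frac{15145}{59} - 1165 i \sqrt{457}$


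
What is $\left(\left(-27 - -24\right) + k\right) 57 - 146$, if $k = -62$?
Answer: $-3851$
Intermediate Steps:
$\left(\left(-27 - -24\right) + k\right) 57 - 146 = \left(\left(-27 - -24\right) - 62\right) 57 - 146 = \left(\left(-27 + 24\right) - 62\right) 57 - 146 = \left(-3 - 62\right) 57 - 146 = \left(-65\right) 57 - 146 = -3705 - 146 = -3851$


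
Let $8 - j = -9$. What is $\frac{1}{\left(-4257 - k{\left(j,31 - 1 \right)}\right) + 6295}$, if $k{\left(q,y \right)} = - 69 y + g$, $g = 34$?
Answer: $\frac{1}{4074} \approx 0.00024546$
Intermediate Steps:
$j = 17$ ($j = 8 - -9 = 8 + 9 = 17$)
$k{\left(q,y \right)} = 34 - 69 y$ ($k{\left(q,y \right)} = - 69 y + 34 = 34 - 69 y$)
$\frac{1}{\left(-4257 - k{\left(j,31 - 1 \right)}\right) + 6295} = \frac{1}{\left(-4257 - \left(34 - 69 \left(31 - 1\right)\right)\right) + 6295} = \frac{1}{\left(-4257 - \left(34 - 2070\right)\right) + 6295} = \frac{1}{\left(-4257 - -2036\right) + 6295} = \frac{1}{\left(-4257 + 2036\right) + 6295} = \frac{1}{-2221 + 6295} = \frac{1}{4074}$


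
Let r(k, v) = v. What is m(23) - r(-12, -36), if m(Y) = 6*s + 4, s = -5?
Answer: 10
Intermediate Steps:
m(Y) = -26 (m(Y) = 6*(-5) + 4 = -30 + 4 = -26)
m(23) - r(-12, -36) = -26 - 1*(-36) = -26 + 36 = 10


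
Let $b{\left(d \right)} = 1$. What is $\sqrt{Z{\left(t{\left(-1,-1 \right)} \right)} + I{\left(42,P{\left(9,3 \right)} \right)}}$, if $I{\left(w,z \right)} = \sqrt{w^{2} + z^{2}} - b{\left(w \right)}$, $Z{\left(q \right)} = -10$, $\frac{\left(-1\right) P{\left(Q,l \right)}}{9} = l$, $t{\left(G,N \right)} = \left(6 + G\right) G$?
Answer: $\sqrt{-11 + 3 \sqrt{277}} \approx 6.2394$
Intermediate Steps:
$t{\left(G,N \right)} = G \left(6 + G\right)$
$P{\left(Q,l \right)} = - 9 l$
$I{\left(w,z \right)} = -1 + \sqrt{w^{2} + z^{2}}$ ($I{\left(w,z \right)} = \sqrt{w^{2} + z^{2}} - 1 = -1 + \sqrt{w^{2} + z^{2}}$)
$\sqrt{Z{\left(t{\left(-1,-1 \right)} \right)} + I{\left(42,P{\left(9,3 \right)} \right)}} = \sqrt{-10 - \left(1 - \sqrt{42^{2} + \left(\left(-9\right) 3\right)^{2}}\right)} = \sqrt{-10 - \left(1 - \sqrt{1764 + \left(-27\right)^{2}}\right)} = \sqrt{-10 - \left(1 - \sqrt{1764 + 729}\right)} = \sqrt{-10 - \left(1 - \sqrt{2493}\right)} = \sqrt{-10 - \left(1 - 3 \sqrt{277}\right)} = \sqrt{-11 + 3 \sqrt{277}}$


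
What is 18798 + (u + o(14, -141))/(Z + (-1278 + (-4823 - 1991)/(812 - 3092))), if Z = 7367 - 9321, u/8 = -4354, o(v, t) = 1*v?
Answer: 69236502774/3681073 ≈ 18809.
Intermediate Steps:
o(v, t) = v
u = -34832 (u = 8*(-4354) = -34832)
Z = -1954
18798 + (u + o(14, -141))/(Z + (-1278 + (-4823 - 1991)/(812 - 3092))) = 18798 + (-34832 + 14)/(-1954 + (-1278 + (-4823 - 1991)/(812 - 3092))) = 18798 - 34818/(-1954 + (-1278 - 6814/(-2280))) = 18798 - 34818/(-1954 + (-1278 - 6814*(-1/2280))) = 18798 - 34818/(-1954 + (-1278 + 3407/1140)) = 18798 - 34818/(-1954 - 1453513/1140) = 18798 - 34818/(-3681073/1140) = 18798 - 34818*(-1140/3681073) = 18798 + 39692520/3681073 = 69236502774/3681073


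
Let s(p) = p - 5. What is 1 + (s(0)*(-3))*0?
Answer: 1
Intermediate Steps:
s(p) = -5 + p
1 + (s(0)*(-3))*0 = 1 + ((-5 + 0)*(-3))*0 = 1 - 5*(-3)*0 = 1 + 15*0 = 1 + 0 = 1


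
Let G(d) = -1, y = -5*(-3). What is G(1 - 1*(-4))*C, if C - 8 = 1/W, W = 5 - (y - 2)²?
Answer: -1311/164 ≈ -7.9939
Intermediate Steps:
y = 15
W = -164 (W = 5 - (15 - 2)² = 5 - 1*13² = 5 - 1*169 = 5 - 169 = -164)
C = 1311/164 (C = 8 + 1/(-164) = 8 - 1/164 = 1311/164 ≈ 7.9939)
G(1 - 1*(-4))*C = -1*1311/164 = -1311/164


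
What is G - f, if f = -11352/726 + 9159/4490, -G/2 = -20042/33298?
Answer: 12170193999/822294110 ≈ 14.800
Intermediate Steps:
G = 20042/16649 (G = -(-40084)/33298 = -2*(-10021/16649) = 20042/16649 ≈ 1.2038)
f = -671531/49390 (f = -11352*1/726 + 9159*(1/4490) = -172/11 + 9159/4490 = -671531/49390 ≈ -13.596)
G - f = 20042/16649 - 1*(-671531/49390) = 20042/16649 + 671531/49390 = 12170193999/822294110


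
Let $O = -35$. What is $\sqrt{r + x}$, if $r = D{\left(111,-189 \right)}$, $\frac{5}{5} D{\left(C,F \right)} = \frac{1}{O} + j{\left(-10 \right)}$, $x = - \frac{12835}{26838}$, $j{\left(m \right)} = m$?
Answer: $\frac{i \sqrt{21021743190}}{44730} \approx 3.2414 i$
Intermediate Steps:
$x = - \frac{12835}{26838}$ ($x = \left(-12835\right) \frac{1}{26838} = - \frac{12835}{26838} \approx -0.47824$)
$D{\left(C,F \right)} = - \frac{351}{35}$ ($D{\left(C,F \right)} = \frac{1}{-35} - 10 = - \frac{1}{35} - 10 = - \frac{351}{35}$)
$r = - \frac{351}{35} \approx -10.029$
$\sqrt{r + x} = \sqrt{- \frac{351}{35} - \frac{12835}{26838}} = \sqrt{- \frac{1409909}{134190}} = \frac{i \sqrt{21021743190}}{44730}$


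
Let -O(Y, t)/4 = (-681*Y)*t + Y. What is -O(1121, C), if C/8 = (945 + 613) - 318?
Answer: -30291747196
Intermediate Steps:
C = 9920 (C = 8*((945 + 613) - 318) = 8*(1558 - 318) = 8*1240 = 9920)
O(Y, t) = -4*Y + 2724*Y*t (O(Y, t) = -4*((-681*Y)*t + Y) = -4*(-681*Y*t + Y) = -4*(Y - 681*Y*t) = -4*Y + 2724*Y*t)
-O(1121, C) = -4*1121*(-1 + 681*9920) = -4*1121*(-1 + 6755520) = -4*1121*6755519 = -1*30291747196 = -30291747196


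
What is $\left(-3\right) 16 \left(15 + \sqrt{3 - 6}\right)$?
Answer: $-720 - 48 i \sqrt{3} \approx -720.0 - 83.138 i$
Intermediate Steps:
$\left(-3\right) 16 \left(15 + \sqrt{3 - 6}\right) = - 48 \left(15 + \sqrt{-3}\right) = - 48 \left(15 + i \sqrt{3}\right) = -720 - 48 i \sqrt{3}$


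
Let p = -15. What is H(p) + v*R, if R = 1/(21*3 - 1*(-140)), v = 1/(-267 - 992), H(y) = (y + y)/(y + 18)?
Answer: -2555771/255577 ≈ -10.000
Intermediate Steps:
H(y) = 2*y/(18 + y) (H(y) = (2*y)/(18 + y) = 2*y/(18 + y))
v = -1/1259 (v = 1/(-1259) = -1/1259 ≈ -0.00079428)
R = 1/203 (R = 1/(63 + 140) = 1/203 ≈ 0.0049261)
H(p) + v*R = 2*(-15)/(18 - 15) - 1/1259*1/203 = 2*(-15)/3 - 1/255577 = 2*(-15)*(1/3) - 1/255577 = -10 - 1/255577 = -2555771/255577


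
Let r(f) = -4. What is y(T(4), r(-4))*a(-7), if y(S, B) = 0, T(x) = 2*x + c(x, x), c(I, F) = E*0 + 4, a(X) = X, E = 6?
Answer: 0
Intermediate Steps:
c(I, F) = 4 (c(I, F) = 6*0 + 4 = 0 + 4 = 4)
T(x) = 4 + 2*x (T(x) = 2*x + 4 = 4 + 2*x)
y(T(4), r(-4))*a(-7) = 0*(-7) = 0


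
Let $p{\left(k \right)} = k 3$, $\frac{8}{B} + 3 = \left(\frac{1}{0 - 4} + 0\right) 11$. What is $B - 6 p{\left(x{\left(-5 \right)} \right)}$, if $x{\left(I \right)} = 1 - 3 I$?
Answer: $- \frac{6656}{23} \approx -289.39$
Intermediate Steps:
$B = - \frac{32}{23}$ ($B = \frac{8}{-3 + \left(\frac{1}{0 - 4} + 0\right) 11} = \frac{8}{-3 + \left(\frac{1}{-4} + 0\right) 11} = \frac{8}{-3 + \left(- \frac{1}{4} + 0\right) 11} = \frac{8}{-3 - \frac{11}{4}} = \frac{8}{- \frac{23}{4}} = 8 \left(- \frac{4}{23}\right) = - \frac{32}{23} \approx -1.3913$)
$p{\left(k \right)} = 3 k$
$B - 6 p{\left(x{\left(-5 \right)} \right)} = - \frac{32}{23} - 6 \cdot 3 \left(1 - -15\right) = - \frac{32}{23} - 6 \cdot 3 \left(1 + 15\right) = - \frac{32}{23} - 6 \cdot 3 \cdot 16 = - \frac{32}{23} - 6 \cdot 48 = - \frac{32}{23} - 288 = - \frac{6656}{23}$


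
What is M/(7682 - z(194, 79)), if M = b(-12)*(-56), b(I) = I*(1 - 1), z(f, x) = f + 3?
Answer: 0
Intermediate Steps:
z(f, x) = 3 + f
b(I) = 0 (b(I) = I*0 = 0)
M = 0 (M = 0*(-56) = 0)
M/(7682 - z(194, 79)) = 0/(7682 - (3 + 194)) = 0/(7682 - 1*197) = 0/(7682 - 197) = 0/7485 = 0*(1/7485) = 0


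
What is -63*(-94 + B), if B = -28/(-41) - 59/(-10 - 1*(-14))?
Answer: 1116549/164 ≈ 6808.2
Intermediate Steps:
B = -2307/164 (B = -28*(-1/41) - 59/(-10 + 14) = 28/41 - 59/4 = -2307/164 ≈ -14.067)
-63*(-94 + B) = -63*(-94 - 2307/164) = -63*(-17723/164) = 1116549/164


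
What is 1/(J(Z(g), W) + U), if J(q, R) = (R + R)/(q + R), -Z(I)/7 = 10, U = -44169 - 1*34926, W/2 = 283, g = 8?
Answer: -124/9807497 ≈ -1.2643e-5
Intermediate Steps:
W = 566 (W = 2*283 = 566)
U = -79095 (U = -44169 - 34926 = -79095)
Z(I) = -70 (Z(I) = -7*10 = -70)
J(q, R) = 2*R/(R + q) (J(q, R) = (2*R)/(R + q) = 2*R/(R + q))
1/(J(Z(g), W) + U) = 1/(2*566/(566 - 70) - 79095) = 1/(2*566/496 - 79095) = 1/(2*566*(1/496) - 79095) = 1/(283/124 - 79095) = 1/(-9807497/124) = -124/9807497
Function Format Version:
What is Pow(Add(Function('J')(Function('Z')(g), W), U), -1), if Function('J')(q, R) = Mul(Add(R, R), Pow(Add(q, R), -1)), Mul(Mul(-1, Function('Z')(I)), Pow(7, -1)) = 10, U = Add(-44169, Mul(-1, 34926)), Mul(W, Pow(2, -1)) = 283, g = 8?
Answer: Rational(-124, 9807497) ≈ -1.2643e-5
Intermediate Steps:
W = 566 (W = Mul(2, 283) = 566)
U = -79095 (U = Add(-44169, -34926) = -79095)
Function('Z')(I) = -70 (Function('Z')(I) = Mul(-7, 10) = -70)
Function('J')(q, R) = Mul(2, R, Pow(Add(R, q), -1)) (Function('J')(q, R) = Mul(Mul(2, R), Pow(Add(R, q), -1)) = Mul(2, R, Pow(Add(R, q), -1)))
Pow(Add(Function('J')(Function('Z')(g), W), U), -1) = Pow(Add(Mul(2, 566, Pow(Add(566, -70), -1)), -79095), -1) = Pow(Add(Mul(2, 566, Pow(496, -1)), -79095), -1) = Pow(Add(Mul(2, 566, Rational(1, 496)), -79095), -1) = Pow(Add(Rational(283, 124), -79095), -1) = Pow(Rational(-9807497, 124), -1) = Rational(-124, 9807497)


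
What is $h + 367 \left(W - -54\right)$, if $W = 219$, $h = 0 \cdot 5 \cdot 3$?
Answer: $100191$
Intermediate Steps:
$h = 0$ ($h = 0 \cdot 3 = 0$)
$h + 367 \left(W - -54\right) = 0 + 367 \left(219 - -54\right) = 0 + 367 \left(219 + 54\right) = 0 + 367 \cdot 273 = 0 + 100191 = 100191$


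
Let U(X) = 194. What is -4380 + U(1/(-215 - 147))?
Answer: -4186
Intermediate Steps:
-4380 + U(1/(-215 - 147)) = -4380 + 194 = -4186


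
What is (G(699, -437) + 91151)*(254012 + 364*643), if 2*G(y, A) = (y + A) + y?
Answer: 44722036416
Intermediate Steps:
G(y, A) = y + A/2 (G(y, A) = ((y + A) + y)/2 = ((A + y) + y)/2 = (A + 2*y)/2 = y + A/2)
(G(699, -437) + 91151)*(254012 + 364*643) = ((699 + (1/2)*(-437)) + 91151)*(254012 + 364*643) = ((699 - 437/2) + 91151)*(254012 + 234052) = (961/2 + 91151)*488064 = (183263/2)*488064 = 44722036416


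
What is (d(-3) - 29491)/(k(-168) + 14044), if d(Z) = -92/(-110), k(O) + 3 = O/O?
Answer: -1621959/772310 ≈ -2.1001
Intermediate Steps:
k(O) = -2 (k(O) = -3 + O/O = -3 + 1 = -2)
d(Z) = 46/55 (d(Z) = -92*(-1/110) = 46/55)
(d(-3) - 29491)/(k(-168) + 14044) = (46/55 - 29491)/(-2 + 14044) = -1621959/55/14042 = -1621959/55*1/14042 = -1621959/772310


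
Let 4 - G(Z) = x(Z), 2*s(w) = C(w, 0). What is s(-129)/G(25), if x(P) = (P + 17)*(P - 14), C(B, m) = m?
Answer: 0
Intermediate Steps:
s(w) = 0 (s(w) = (½)*0 = 0)
x(P) = (-14 + P)*(17 + P) (x(P) = (17 + P)*(-14 + P) = (-14 + P)*(17 + P))
G(Z) = 242 - Z² - 3*Z (G(Z) = 4 - (-238 + Z² + 3*Z) = 4 + (238 - Z² - 3*Z) = 242 - Z² - 3*Z)
s(-129)/G(25) = 0/(242 - 1*25² - 3*25) = 0/(242 - 1*625 - 75) = 0/(242 - 625 - 75) = 0/(-458) = 0*(-1/458) = 0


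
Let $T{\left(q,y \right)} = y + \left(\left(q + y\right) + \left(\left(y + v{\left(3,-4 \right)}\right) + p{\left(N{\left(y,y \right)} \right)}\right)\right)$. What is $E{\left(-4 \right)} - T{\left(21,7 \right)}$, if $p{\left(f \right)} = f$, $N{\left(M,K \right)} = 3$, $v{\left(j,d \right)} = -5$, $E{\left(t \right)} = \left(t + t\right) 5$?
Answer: $-80$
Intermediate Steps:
$E{\left(t \right)} = 10 t$ ($E{\left(t \right)} = 2 t 5 = 10 t$)
$T{\left(q,y \right)} = -2 + q + 3 y$ ($T{\left(q,y \right)} = y + \left(\left(q + y\right) + \left(\left(y - 5\right) + 3\right)\right) = y + \left(\left(q + y\right) + \left(\left(-5 + y\right) + 3\right)\right) = y + \left(\left(q + y\right) + \left(-2 + y\right)\right) = y + \left(-2 + q + 2 y\right) = -2 + q + 3 y$)
$E{\left(-4 \right)} - T{\left(21,7 \right)} = 10 \left(-4\right) - \left(-2 + 21 + 3 \cdot 7\right) = -40 - \left(-2 + 21 + 21\right) = -40 - 40 = -80$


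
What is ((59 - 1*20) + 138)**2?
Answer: 31329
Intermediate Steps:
((59 - 1*20) + 138)**2 = ((59 - 20) + 138)**2 = (39 + 138)**2 = 177**2 = 31329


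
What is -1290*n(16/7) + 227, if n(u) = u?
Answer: -19051/7 ≈ -2721.6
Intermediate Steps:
-1290*n(16/7) + 227 = -20640/7 + 227 = -19051/7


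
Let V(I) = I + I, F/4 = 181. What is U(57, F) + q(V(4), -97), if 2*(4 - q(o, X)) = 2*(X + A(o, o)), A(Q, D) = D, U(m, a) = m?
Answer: 150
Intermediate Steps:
F = 724 (F = 4*181 = 724)
V(I) = 2*I
q(o, X) = 4 - X - o (q(o, X) = 4 - (X + o) = 4 - (2*X + 2*o)/2 = 4 + (-X - o) = 4 - X - o)
U(57, F) + q(V(4), -97) = 57 + (4 - 1*(-97) - 2*4) = 57 + (4 + 97 - 1*8) = 57 + (4 + 97 - 8) = 57 + 93 = 150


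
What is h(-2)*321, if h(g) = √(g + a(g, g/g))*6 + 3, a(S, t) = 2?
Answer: 963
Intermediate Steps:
h(g) = 3 + 6*√(2 + g) (h(g) = √(g + 2)*6 + 3 = √(2 + g)*6 + 3 = 6*√(2 + g) + 3 = 3 + 6*√(2 + g))
h(-2)*321 = (3 + 6*√(2 - 2))*321 = (3 + 6*√0)*321 = (3 + 6*0)*321 = (3 + 0)*321 = 3*321 = 963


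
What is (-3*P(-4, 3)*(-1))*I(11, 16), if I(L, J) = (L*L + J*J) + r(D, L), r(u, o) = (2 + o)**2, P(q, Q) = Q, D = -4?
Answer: 4914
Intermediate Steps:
I(L, J) = J**2 + L**2 + (2 + L)**2 (I(L, J) = (L*L + J*J) + (2 + L)**2 = (L**2 + J**2) + (2 + L)**2 = (J**2 + L**2) + (2 + L)**2 = J**2 + L**2 + (2 + L)**2)
(-3*P(-4, 3)*(-1))*I(11, 16) = (-3*3*(-1))*(16**2 + 11**2 + (2 + 11)**2) = (-9*(-1))*(256 + 121 + 13**2) = 9*(256 + 121 + 169) = 9*546 = 4914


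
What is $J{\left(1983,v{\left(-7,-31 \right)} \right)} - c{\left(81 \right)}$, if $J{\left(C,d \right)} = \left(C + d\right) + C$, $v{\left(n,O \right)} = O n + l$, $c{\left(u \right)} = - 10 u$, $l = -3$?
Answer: $4990$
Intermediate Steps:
$v{\left(n,O \right)} = -3 + O n$ ($v{\left(n,O \right)} = O n - 3 = -3 + O n$)
$J{\left(C,d \right)} = d + 2 C$
$J{\left(1983,v{\left(-7,-31 \right)} \right)} - c{\left(81 \right)} = \left(\left(-3 - -217\right) + 2 \cdot 1983\right) - \left(-10\right) 81 = \left(\left(-3 + 217\right) + 3966\right) - -810 = \left(214 + 3966\right) + 810 = 4180 + 810 = 4990$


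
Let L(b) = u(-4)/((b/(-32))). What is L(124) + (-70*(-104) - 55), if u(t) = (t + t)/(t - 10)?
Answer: 1567793/217 ≈ 7224.9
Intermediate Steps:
u(t) = 2*t/(-10 + t) (u(t) = (2*t)/(-10 + t) = 2*t/(-10 + t))
L(b) = -128/(7*b) (L(b) = (2*(-4)/(-10 - 4))/((b/(-32))) = (2*(-4)/(-14))/((b*(-1/32))) = (2*(-4)*(-1/14))/((-b/32)) = 4*(-32/b)/7 = -128/(7*b))
L(124) + (-70*(-104) - 55) = -128/7/124 + (-70*(-104) - 55) = -128/7*1/124 + (7280 - 55) = -32/217 + 7225 = 1567793/217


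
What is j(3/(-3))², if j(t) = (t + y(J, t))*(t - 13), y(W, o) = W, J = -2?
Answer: 1764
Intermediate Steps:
j(t) = (-13 + t)*(-2 + t) (j(t) = (t - 2)*(t - 13) = (-2 + t)*(-13 + t) = (-13 + t)*(-2 + t))
j(3/(-3))² = (26 + (3/(-3))² - 45/(-3))² = (26 + (3*(-⅓))² - 45*(-1)/3)² = (26 + (-1)² - 15*(-1))² = (26 + 1 + 15)² = 42² = 1764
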